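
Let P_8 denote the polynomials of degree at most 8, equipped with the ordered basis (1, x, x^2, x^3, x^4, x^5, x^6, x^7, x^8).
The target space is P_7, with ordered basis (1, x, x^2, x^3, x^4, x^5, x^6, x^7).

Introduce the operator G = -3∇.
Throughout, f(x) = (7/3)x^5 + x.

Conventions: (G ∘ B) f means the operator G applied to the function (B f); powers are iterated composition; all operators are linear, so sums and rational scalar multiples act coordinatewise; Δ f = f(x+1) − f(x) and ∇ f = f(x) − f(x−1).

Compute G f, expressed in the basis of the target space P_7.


∇ f = (35/3)x^4 - (70/3)x^3 + (70/3)x^2 - (35/3)x + 10/3
(-3∇) f = -35x^4 + 70x^3 - 70x^2 + 35x - 10

g(x) = -35x^4 + 70x^3 - 70x^2 + 35x - 10


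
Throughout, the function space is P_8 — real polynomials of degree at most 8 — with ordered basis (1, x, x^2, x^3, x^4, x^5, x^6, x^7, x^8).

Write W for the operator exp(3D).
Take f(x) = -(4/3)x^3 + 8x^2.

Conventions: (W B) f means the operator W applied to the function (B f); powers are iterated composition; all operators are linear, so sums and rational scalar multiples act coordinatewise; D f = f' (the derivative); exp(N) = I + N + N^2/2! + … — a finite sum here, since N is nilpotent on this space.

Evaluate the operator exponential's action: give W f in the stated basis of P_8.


order-1 term: -12x^2 + 48x
order-2 term: -36x + 72
order-3 term: -36
the series for exp(3D) f terminates at order 3
exp(3D) f = -(4/3)x^3 - 4x^2 + 12x + 36

g(x) = -(4/3)x^3 - 4x^2 + 12x + 36


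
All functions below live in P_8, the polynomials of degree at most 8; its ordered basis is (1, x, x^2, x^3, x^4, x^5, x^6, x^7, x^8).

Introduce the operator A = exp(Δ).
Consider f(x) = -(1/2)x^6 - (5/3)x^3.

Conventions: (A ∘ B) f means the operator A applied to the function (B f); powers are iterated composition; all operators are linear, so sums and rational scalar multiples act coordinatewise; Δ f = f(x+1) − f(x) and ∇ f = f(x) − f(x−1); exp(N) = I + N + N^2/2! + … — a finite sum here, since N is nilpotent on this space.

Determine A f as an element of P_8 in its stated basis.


order-1 term: -3x^5 - (15/2)x^4 - 10x^3 - (25/2)x^2 - 8x - 13/6
order-2 term: -(15/2)x^4 - 30x^3 - (105/2)x^2 - 50x - 41/2
order-3 term: -10x^3 - 45x^2 - 75x - 140/3
order-4 term: -(15/2)x^2 - 30x - 65/2
order-5 term: -3x - 15/2
order-6 term: -1/2
the series for exp(Δ) f terminates at order 6
exp(Δ) f = -(1/2)x^6 - 3x^5 - 15x^4 - (155/3)x^3 - (235/2)x^2 - 166x - 659/6

the image equals g(x) = -(1/2)x^6 - 3x^5 - 15x^4 - (155/3)x^3 - (235/2)x^2 - 166x - 659/6


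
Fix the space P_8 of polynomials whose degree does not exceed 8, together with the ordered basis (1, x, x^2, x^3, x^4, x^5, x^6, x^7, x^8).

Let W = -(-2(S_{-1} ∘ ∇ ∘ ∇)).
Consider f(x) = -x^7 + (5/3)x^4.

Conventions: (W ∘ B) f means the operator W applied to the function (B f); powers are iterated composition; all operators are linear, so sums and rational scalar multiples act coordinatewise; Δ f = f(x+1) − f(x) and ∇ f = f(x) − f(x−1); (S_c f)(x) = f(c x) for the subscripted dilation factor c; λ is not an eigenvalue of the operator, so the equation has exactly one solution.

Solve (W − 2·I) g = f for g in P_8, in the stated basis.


the image equals g(x) = (1/2)x^7 - 21x^5 - (635/6)x^4 + 175x^3 - 325x^2 - 2337x - 7844/3

write g with unknown coordinates in the stated basis and equate coefficients in (W − 2·I) g = f
solving from the highest basis element down gives g = (1/2)x^7 - 21x^5 - (635/6)x^4 + 175x^3 - 325x^2 - 2337x - 7844/3
check: W g = -42x^5 - 210x^4 + 350x^3 - 650x^2 - 4674x - 15688/3
so W g − 2·g = -x^7 + (5/3)x^4 = f ✓


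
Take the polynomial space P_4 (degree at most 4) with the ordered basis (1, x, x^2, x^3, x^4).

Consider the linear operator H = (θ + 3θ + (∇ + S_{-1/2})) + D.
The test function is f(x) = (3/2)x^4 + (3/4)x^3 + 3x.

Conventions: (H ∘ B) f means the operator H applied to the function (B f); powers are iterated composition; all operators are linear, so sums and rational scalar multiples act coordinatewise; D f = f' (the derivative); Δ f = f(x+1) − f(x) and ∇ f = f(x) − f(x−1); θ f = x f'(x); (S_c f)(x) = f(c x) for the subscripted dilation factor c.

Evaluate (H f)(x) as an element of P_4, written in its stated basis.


θ f = 6x^4 + (9/4)x^3 + 3x
θ f = 6x^4 + (9/4)x^3 + 3x
(3θ) f = 18x^4 + (27/4)x^3 + 9x
∇ f = 6x^3 - (27/4)x^2 + (15/4)x + 9/4
S_{-1/2} f = (3/32)x^4 - (3/32)x^3 - (3/2)x
(∇ + S_{-1/2}) f = (3/32)x^4 + (189/32)x^3 - (27/4)x^2 + (9/4)x + 9/4
(θ + 3θ + (∇ + S_{-1/2})) f = (771/32)x^4 + (477/32)x^3 - (27/4)x^2 + (57/4)x + 9/4
D f = 6x^3 + (9/4)x^2 + 3
((θ + 3θ + (∇ + S_{-1/2})) + D) f = (771/32)x^4 + (669/32)x^3 - (9/2)x^2 + (57/4)x + 21/4

the result is g(x) = (771/32)x^4 + (669/32)x^3 - (9/2)x^2 + (57/4)x + 21/4


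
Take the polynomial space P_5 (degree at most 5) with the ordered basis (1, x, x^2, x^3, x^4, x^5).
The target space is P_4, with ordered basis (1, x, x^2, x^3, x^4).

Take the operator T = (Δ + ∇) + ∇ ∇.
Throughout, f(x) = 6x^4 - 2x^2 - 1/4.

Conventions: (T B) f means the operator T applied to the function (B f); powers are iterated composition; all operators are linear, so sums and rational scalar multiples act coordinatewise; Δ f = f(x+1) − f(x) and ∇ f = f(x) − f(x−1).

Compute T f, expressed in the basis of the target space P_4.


Δ f = 24x^3 + 36x^2 + 20x + 4
∇ f = 24x^3 - 36x^2 + 20x - 4
(Δ + ∇) f = 48x^3 + 40x
∇ f = 24x^3 - 36x^2 + 20x - 4
∇ ∇ f = 72x^2 - 144x + 80
((Δ + ∇) + ∇ ∇) f = 48x^3 + 72x^2 - 104x + 80

the result is g(x) = 48x^3 + 72x^2 - 104x + 80


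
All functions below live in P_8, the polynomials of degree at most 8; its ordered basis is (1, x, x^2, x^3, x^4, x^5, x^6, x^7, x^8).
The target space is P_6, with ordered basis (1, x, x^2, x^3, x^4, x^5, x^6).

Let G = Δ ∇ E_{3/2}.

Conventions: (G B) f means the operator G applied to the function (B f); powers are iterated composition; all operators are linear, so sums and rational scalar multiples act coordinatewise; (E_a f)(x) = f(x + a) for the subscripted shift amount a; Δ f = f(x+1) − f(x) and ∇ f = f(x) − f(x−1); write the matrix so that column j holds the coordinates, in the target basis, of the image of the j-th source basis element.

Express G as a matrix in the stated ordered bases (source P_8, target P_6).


image of 1: 0
image of x: 0
image of x^2: 2
image of x^3: 6x + 9
image of x^4: 12x^2 + 36x + 29
image of x^5: 20x^3 + 90x^2 + 145x + 165/2
image of x^6: 30x^4 + 180x^3 + 435x^2 + 495x + 1771/8
image of x^7: 42x^5 + 315x^4 + 1015x^3 + (3465/2)x^2 + (12397/8)x + 9219/16
image of x^8: 56x^6 + 504x^5 + 2030x^4 + 4620x^3 + (12397/2)x^2 + (9219/2)x + 11797/8
each image's coordinates form column j of the matrix

the matrix is [[0, 0, 2, 9, 29, 165/2, 1771/8, 9219/16, 11797/8]; [0, 0, 0, 6, 36, 145, 495, 12397/8, 9219/2]; [0, 0, 0, 0, 12, 90, 435, 3465/2, 12397/2]; [0, 0, 0, 0, 0, 20, 180, 1015, 4620]; [0, 0, 0, 0, 0, 0, 30, 315, 2030]; [0, 0, 0, 0, 0, 0, 0, 42, 504]; [0, 0, 0, 0, 0, 0, 0, 0, 56]] (rows listed top to bottom)


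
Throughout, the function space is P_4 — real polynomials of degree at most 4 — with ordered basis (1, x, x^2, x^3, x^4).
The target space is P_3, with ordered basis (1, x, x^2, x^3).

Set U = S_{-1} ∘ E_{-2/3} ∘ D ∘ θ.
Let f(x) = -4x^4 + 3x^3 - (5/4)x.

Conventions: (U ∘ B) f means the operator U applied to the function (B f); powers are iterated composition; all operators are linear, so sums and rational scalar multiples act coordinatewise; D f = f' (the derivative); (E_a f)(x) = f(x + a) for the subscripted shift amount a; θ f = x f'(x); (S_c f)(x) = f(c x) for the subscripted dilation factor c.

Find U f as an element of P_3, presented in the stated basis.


θ f = -16x^4 + 9x^3 - (5/4)x
D θ f = -64x^3 + 27x^2 - 5/4
E_{-2/3} (D ∘ θ) f = -64x^3 + 155x^2 - (364/3)x + 3209/108
S_{-1} E_{-2/3} (D ∘ θ) f = 64x^3 + 155x^2 + (364/3)x + 3209/108

the result is g(x) = 64x^3 + 155x^2 + (364/3)x + 3209/108


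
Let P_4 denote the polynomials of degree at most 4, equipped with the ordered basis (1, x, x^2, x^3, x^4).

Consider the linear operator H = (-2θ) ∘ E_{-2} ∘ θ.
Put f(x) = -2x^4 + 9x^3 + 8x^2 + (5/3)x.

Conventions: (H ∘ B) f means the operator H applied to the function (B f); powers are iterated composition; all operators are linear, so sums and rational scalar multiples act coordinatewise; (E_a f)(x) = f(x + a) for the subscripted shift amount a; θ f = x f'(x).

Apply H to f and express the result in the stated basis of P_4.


θ f = -8x^4 + 27x^3 + 16x^2 + (5/3)x
E_{-2} θ f = -8x^4 + 91x^3 - 338x^2 + (1553/3)x - 850/3
θ (E_{-2} ∘ θ) f = -32x^4 + 273x^3 - 676x^2 + (1553/3)x
(-2θ) (E_{-2} ∘ θ) f = 64x^4 - 546x^3 + 1352x^2 - (3106/3)x

the result is g(x) = 64x^4 - 546x^3 + 1352x^2 - (3106/3)x


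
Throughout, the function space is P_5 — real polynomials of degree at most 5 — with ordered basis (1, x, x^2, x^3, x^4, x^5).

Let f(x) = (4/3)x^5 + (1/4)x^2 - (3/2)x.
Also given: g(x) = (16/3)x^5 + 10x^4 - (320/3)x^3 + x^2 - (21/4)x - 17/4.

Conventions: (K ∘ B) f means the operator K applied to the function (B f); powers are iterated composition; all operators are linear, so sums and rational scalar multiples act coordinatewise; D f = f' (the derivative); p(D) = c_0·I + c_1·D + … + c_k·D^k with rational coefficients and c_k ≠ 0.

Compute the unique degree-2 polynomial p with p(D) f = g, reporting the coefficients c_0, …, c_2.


c_0 = 4, c_1 = 3/2, c_2 = -4

D^0 f = (4/3)x^5 + (1/4)x^2 - (3/2)x
D^1 f = (20/3)x^4 + (1/2)x - 3/2
D^2 f = (80/3)x^3 + 1/2
matching coefficients of g against c_0 f + c_1 Df + … from the top degree down determines the c_i
solution: c_0 = 4, c_1 = 3/2, c_2 = -4


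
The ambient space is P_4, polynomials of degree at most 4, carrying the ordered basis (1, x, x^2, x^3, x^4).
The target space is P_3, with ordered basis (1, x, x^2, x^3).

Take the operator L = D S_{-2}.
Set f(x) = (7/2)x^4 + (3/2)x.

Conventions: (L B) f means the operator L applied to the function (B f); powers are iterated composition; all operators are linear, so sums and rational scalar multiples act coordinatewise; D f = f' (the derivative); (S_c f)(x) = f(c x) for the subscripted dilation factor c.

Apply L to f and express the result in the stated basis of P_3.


S_{-2} f = 56x^4 - 3x
D S_{-2} f = 224x^3 - 3

g(x) = 224x^3 - 3


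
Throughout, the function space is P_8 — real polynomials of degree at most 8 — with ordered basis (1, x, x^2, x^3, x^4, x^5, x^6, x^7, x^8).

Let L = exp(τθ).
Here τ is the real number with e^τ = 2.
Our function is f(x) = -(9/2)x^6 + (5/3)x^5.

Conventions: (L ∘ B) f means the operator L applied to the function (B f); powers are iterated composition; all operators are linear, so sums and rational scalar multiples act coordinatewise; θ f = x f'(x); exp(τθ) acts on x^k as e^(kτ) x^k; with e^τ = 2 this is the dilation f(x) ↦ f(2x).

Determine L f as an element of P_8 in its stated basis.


the image equals g(x) = -288x^6 + (160/3)x^5

exp(τθ) x^k = e^(kτ) x^k; with e^τ = 2 this sends x^k to 2^k x^k
x^5 ↦ 32 x^5
x^6 ↦ 64 x^6
applying this coordinatewise to f: exp(τθ) f = -288x^6 + (160/3)x^5


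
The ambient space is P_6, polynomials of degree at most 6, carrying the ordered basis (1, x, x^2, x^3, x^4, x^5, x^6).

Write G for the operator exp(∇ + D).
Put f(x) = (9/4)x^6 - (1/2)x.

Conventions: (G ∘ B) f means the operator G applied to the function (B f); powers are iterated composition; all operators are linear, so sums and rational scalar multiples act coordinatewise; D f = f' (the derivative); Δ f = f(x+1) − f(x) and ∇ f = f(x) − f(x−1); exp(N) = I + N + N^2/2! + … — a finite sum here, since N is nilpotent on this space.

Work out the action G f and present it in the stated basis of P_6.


g(x) = (9/4)x^6 + 27x^5 + (405/4)x^4 + 135x^3 + (135/2)x^2 + 40x + 41/4

order-1 term: 27x^5 - (135/4)x^4 + 45x^3 - (135/4)x^2 + (27/2)x - 13/4
order-2 term: 135x^4 - 270x^3 + (1485/4)x^2 - 270x + 333/4
order-3 term: 360x^3 - 810x^2 + 945x - 1755/4
order-4 term: 540x^2 - 1080x + 765
order-5 term: 432x - 540
order-6 term: 144
the series for exp(∇ + D) f terminates at order 6
exp(∇ + D) f = (9/4)x^6 + 27x^5 + (405/4)x^4 + 135x^3 + (135/2)x^2 + 40x + 41/4


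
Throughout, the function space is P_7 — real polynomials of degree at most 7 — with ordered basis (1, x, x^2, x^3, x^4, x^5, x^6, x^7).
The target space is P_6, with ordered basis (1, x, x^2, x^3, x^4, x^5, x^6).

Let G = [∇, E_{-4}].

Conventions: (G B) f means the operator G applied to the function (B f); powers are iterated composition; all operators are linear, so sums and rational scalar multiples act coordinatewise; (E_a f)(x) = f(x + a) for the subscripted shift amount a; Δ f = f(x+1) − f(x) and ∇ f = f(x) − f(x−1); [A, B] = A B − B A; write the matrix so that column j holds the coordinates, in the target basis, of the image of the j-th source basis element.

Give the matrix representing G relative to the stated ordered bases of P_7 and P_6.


image of 1: 0
image of x: 0
image of x^2: 0
image of x^3: 0
image of x^4: 0
image of x^5: 0
image of x^6: 0
image of x^7: 0
each image's coordinates form column j of the matrix

the matrix is [[0, 0, 0, 0, 0, 0, 0, 0]; [0, 0, 0, 0, 0, 0, 0, 0]; [0, 0, 0, 0, 0, 0, 0, 0]; [0, 0, 0, 0, 0, 0, 0, 0]; [0, 0, 0, 0, 0, 0, 0, 0]; [0, 0, 0, 0, 0, 0, 0, 0]; [0, 0, 0, 0, 0, 0, 0, 0]] (rows listed top to bottom)


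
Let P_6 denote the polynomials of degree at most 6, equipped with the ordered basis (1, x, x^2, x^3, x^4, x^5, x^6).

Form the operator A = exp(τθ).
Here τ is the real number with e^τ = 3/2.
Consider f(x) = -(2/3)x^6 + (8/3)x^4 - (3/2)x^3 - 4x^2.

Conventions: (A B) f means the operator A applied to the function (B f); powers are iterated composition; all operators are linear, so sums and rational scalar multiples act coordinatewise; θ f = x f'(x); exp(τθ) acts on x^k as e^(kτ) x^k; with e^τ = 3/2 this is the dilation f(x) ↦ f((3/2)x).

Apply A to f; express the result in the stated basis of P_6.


exp(τθ) x^k = e^(kτ) x^k; with e^τ = 3/2 this sends x^k to (3/2)^k x^k
x^2 ↦ 9/4 x^2
x^3 ↦ 27/8 x^3
x^4 ↦ 81/16 x^4
x^6 ↦ 729/64 x^6
applying this coordinatewise to f: exp(τθ) f = -(243/32)x^6 + (27/2)x^4 - (81/16)x^3 - 9x^2

the result is g(x) = -(243/32)x^6 + (27/2)x^4 - (81/16)x^3 - 9x^2


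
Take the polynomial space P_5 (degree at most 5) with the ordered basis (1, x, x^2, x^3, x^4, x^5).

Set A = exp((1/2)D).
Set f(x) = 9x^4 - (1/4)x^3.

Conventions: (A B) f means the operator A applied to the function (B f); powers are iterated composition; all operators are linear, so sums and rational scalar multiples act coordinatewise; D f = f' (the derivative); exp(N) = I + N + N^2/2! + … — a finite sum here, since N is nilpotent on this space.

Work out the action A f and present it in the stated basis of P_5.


the image equals g(x) = 9x^4 + (71/4)x^3 + (105/8)x^2 + (69/16)x + 17/32

order-1 term: 18x^3 - (3/8)x^2
order-2 term: (27/2)x^2 - (3/16)x
order-3 term: (9/2)x - 1/32
order-4 term: 9/16
the series for exp((1/2)D) f terminates at order 4
exp((1/2)D) f = 9x^4 + (71/4)x^3 + (105/8)x^2 + (69/16)x + 17/32


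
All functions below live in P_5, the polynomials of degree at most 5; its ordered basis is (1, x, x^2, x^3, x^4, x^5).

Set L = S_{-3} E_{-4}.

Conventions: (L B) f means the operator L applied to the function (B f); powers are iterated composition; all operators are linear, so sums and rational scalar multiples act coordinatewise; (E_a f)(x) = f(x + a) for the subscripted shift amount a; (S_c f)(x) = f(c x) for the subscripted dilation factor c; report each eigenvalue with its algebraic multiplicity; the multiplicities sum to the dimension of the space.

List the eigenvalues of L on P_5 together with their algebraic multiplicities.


image of 1: 1
image of x: -3x - 4
image of x^2: 9x^2 + 24x + 16
image of x^3: -27x^3 - 108x^2 - 144x - 64
image of x^4: 81x^4 + 432x^3 + 864x^2 + 768x + 256
image of x^5: -243x^5 - 1620x^4 - 4320x^3 - 5760x^2 - 3840x - 1024
the matrix is upper triangular; its diagonal is (1, -3, 9, -27, 81, -243)
for a triangular matrix the eigenvalues are the diagonal entries, with algebraic multiplicity their repetition count

λ = -243 (multiplicity 1), λ = -27 (multiplicity 1), λ = -3 (multiplicity 1), λ = 1 (multiplicity 1), λ = 9 (multiplicity 1), λ = 81 (multiplicity 1)


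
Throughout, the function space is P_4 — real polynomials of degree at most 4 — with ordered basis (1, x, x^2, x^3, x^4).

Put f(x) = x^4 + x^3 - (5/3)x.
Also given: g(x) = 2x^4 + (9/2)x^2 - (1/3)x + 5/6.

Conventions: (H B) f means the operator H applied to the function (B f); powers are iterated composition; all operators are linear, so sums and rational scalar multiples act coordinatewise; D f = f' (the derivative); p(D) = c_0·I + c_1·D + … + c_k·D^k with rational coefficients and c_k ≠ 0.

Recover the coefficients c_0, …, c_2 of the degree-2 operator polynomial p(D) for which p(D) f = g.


D^0 f = x^4 + x^3 - (5/3)x
D^1 f = 4x^3 + 3x^2 - 5/3
D^2 f = 12x^2 + 6x
matching coefficients of g against c_0 f + c_1 Df + … from the top degree down determines the c_i
solution: c_0 = 2, c_1 = -1/2, c_2 = 1/2

p(D) = 2·I − (1/2)·D + (1/2)·D^2, i.e. c_0 = 2, c_1 = -1/2, c_2 = 1/2


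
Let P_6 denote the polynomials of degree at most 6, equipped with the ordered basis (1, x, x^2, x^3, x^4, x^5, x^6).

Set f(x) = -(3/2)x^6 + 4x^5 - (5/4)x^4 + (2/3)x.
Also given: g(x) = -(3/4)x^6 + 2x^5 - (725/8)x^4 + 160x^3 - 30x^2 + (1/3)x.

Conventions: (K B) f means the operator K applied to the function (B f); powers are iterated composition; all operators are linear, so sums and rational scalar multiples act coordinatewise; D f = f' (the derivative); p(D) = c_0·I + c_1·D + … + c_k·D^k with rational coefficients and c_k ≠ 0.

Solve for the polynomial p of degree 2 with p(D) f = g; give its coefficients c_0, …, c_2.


c_0 = 1/2, c_1 = 0, c_2 = 2

D^0 f = -(3/2)x^6 + 4x^5 - (5/4)x^4 + (2/3)x
D^1 f = -9x^5 + 20x^4 - 5x^3 + 2/3
D^2 f = -45x^4 + 80x^3 - 15x^2
matching coefficients of g against c_0 f + c_1 Df + … from the top degree down determines the c_i
solution: c_0 = 1/2, c_1 = 0, c_2 = 2


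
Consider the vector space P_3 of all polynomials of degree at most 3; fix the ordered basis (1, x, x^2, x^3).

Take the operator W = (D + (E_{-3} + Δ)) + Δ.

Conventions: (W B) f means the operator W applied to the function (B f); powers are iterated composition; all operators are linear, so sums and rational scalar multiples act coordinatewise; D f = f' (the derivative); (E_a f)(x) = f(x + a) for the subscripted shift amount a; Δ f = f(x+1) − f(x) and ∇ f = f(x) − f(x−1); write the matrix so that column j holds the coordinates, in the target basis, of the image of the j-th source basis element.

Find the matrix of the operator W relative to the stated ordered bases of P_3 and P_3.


the matrix is [[1, 0, 11, -25]; [0, 1, 0, 33]; [0, 0, 1, 0]; [0, 0, 0, 1]] (rows listed top to bottom)

image of 1: 1
image of x: x
image of x^2: x^2 + 11
image of x^3: x^3 + 33x - 25
each image's coordinates form column j of the matrix


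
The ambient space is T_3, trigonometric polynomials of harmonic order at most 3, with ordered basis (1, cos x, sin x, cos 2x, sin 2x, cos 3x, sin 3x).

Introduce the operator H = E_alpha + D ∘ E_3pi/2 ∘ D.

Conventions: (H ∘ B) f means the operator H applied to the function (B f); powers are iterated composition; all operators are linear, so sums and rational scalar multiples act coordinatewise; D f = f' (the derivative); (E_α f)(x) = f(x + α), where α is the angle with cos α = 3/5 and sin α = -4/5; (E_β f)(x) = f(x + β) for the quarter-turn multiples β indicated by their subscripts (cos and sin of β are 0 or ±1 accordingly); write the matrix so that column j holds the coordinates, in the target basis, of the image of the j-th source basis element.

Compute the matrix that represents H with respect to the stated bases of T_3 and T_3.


image of 1: 1
image of cos x: (3/5)cos x - (1/5)sin x
image of sin x: (1/5)cos x + (3/5)sin x
image of cos 2x: (93/25)cos 2x + (24/25)sin 2x
image of sin 2x: -(24/25)cos 2x + (93/25)sin 2x
image of cos 3x: -(117/125)cos 3x + (1169/125)sin 3x
image of sin 3x: -(1169/125)cos 3x - (117/125)sin 3x
each image's coordinates form column j of the matrix

the matrix is [[1, 0, 0, 0, 0, 0, 0]; [0, 3/5, 1/5, 0, 0, 0, 0]; [0, -1/5, 3/5, 0, 0, 0, 0]; [0, 0, 0, 93/25, -24/25, 0, 0]; [0, 0, 0, 24/25, 93/25, 0, 0]; [0, 0, 0, 0, 0, -117/125, -1169/125]; [0, 0, 0, 0, 0, 1169/125, -117/125]] (rows listed top to bottom)


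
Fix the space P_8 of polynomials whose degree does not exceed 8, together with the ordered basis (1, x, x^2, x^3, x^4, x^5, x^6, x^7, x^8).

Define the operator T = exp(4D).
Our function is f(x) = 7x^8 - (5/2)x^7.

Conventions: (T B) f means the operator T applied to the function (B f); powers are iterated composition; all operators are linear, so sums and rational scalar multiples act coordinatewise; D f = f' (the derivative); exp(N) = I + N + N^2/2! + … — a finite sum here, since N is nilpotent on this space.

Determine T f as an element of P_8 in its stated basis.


order-1 term: 224x^7 - 70x^6
order-2 term: 3136x^6 - 840x^5
order-3 term: 25088x^5 - 5600x^4
order-4 term: 125440x^4 - 22400x^3
order-5 term: 401408x^3 - 53760x^2
order-6 term: 802816x^2 - 71680x
order-7 term: 917504x - 40960
order-8 term: 458752
the series for exp(4D) f terminates at order 8
exp(4D) f = 7x^8 + (443/2)x^7 + 3066x^6 + 24248x^5 + 119840x^4 + 379008x^3 + 749056x^2 + 845824x + 417792

the image equals g(x) = 7x^8 + (443/2)x^7 + 3066x^6 + 24248x^5 + 119840x^4 + 379008x^3 + 749056x^2 + 845824x + 417792


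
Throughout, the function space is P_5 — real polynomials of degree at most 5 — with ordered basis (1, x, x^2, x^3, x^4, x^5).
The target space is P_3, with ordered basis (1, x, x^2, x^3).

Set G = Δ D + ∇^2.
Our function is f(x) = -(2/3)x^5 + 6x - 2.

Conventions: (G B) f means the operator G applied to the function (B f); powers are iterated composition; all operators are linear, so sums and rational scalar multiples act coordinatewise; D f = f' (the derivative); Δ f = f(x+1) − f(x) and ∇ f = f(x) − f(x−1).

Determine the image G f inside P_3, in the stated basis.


D f = -(10/3)x^4 + 6
Δ D f = -(40/3)x^3 - 20x^2 - (40/3)x - 10/3
∇ f = -(10/3)x^4 + (20/3)x^3 - (20/3)x^2 + (10/3)x + 16/3
∇ ∇ f = -(40/3)x^3 + 40x^2 - (140/3)x + 20
(Δ D + ∇^2) f = -(80/3)x^3 + 20x^2 - 60x + 50/3

the image equals g(x) = -(80/3)x^3 + 20x^2 - 60x + 50/3


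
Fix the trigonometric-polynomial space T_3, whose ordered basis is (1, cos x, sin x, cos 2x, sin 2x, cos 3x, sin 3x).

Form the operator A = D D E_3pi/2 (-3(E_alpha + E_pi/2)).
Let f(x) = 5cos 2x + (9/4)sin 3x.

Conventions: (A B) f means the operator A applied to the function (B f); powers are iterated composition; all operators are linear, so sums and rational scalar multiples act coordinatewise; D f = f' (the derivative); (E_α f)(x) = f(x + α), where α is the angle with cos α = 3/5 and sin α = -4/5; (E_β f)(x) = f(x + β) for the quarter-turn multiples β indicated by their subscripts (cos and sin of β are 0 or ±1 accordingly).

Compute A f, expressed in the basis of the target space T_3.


the result is g(x) = (384/5)cos 2x - (288/5)sin 2x - (28431/500)cos 3x + (41067/500)sin 3x

E_alpha f = -(7/5)cos 2x + (24/5)sin 2x - (99/125)cos 3x - (1053/500)sin 3x
E_pi/2 f = -5cos 2x - (9/4)cos 3x
(E_alpha + E_pi/2) f = -(32/5)cos 2x + (24/5)sin 2x - (1521/500)cos 3x - (1053/500)sin 3x
(-3(E_alpha + E_pi/2)) f = (96/5)cos 2x - (72/5)sin 2x + (4563/500)cos 3x + (3159/500)sin 3x
E_3pi/2 (-3(E_alpha + E_pi/2)) f = -(96/5)cos 2x + (72/5)sin 2x + (3159/500)cos 3x - (4563/500)sin 3x
D E_3pi/2 (-3(E_alpha + E_pi/2)) f = (144/5)cos 2x + (192/5)sin 2x - (13689/500)cos 3x - (9477/500)sin 3x
D (D E_3pi/2) (-3(E_alpha + E_pi/2)) f = (384/5)cos 2x - (288/5)sin 2x - (28431/500)cos 3x + (41067/500)sin 3x


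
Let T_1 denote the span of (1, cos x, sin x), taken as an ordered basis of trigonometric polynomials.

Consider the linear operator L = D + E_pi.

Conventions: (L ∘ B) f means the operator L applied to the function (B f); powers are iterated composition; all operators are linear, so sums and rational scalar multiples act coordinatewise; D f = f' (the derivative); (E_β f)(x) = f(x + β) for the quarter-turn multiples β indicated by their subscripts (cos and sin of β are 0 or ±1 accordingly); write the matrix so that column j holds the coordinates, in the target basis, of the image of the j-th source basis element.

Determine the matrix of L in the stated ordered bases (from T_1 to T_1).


the matrix is [[1, 0, 0]; [0, -1, 1]; [0, -1, -1]] (rows listed top to bottom)

image of 1: 1
image of cos x: -cos x - sin x
image of sin x: cos x - sin x
each image's coordinates form column j of the matrix


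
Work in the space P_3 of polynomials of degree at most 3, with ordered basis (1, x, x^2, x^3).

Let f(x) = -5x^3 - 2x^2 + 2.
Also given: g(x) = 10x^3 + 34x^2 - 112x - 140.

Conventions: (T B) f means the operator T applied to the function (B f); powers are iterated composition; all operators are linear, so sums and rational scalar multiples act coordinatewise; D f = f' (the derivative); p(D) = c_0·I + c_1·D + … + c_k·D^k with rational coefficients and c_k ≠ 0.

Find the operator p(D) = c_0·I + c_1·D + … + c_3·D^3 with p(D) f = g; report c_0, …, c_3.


D^0 f = -5x^3 - 2x^2 + 2
D^1 f = -15x^2 - 4x
D^2 f = -30x - 4
D^3 f = -30
matching coefficients of g against c_0 f + c_1 Df + … from the top degree down determines the c_i
solution: c_0 = -2, c_1 = -2, c_2 = 4, c_3 = 4

p(D) = -2·I − 2·D + 4·D^2 + 4·D^3, i.e. c_0 = -2, c_1 = -2, c_2 = 4, c_3 = 4


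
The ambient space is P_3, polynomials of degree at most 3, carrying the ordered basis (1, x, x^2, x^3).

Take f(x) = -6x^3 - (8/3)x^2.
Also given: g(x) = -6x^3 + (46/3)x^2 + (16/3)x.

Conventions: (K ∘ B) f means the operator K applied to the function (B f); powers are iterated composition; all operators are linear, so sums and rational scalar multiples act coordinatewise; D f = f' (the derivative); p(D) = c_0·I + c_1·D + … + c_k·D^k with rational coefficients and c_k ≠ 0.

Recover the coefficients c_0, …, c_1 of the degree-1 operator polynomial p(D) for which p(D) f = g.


D^0 f = -6x^3 - (8/3)x^2
D^1 f = -18x^2 - (16/3)x
matching coefficients of g against c_0 f + c_1 Df + … from the top degree down determines the c_i
solution: c_0 = 1, c_1 = -1

c_0 = 1, c_1 = -1


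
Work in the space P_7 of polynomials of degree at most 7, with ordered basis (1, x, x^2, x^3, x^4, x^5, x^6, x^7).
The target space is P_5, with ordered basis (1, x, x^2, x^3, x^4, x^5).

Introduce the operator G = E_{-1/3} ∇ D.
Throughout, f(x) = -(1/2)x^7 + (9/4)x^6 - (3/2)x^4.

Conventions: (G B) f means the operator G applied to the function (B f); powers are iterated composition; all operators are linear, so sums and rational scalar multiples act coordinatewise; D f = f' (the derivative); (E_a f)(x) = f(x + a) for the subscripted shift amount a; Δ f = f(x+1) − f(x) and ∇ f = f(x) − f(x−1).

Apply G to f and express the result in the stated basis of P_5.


the result is g(x) = -21x^5 + 155x^4 - (1165/3)x^3 + (8321/18)x^2 - (14629/54)x + 5062/81

D f = -(7/2)x^6 + (27/2)x^5 - 6x^3
∇ D f = -21x^5 + 120x^4 - 205x^3 + (339/2)x^2 - (141/2)x + 11
E_{-1/3} ∇ D f = -21x^5 + 155x^4 - (1165/3)x^3 + (8321/18)x^2 - (14629/54)x + 5062/81


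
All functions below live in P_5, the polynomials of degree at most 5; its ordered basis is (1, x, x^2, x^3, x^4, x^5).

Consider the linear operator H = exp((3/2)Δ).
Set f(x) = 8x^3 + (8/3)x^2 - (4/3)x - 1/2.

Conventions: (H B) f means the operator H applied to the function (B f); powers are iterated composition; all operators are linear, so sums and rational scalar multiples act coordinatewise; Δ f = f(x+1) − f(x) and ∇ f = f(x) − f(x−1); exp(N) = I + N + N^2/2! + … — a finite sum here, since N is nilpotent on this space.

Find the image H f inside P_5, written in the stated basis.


the image equals g(x) = 8x^3 + (116/3)x^2 + (290/3)x + 201/2

order-1 term: 36x^2 + 44x + 14
order-2 term: 54x + 60
order-3 term: 27
the series for exp((3/2)Δ) f terminates at order 3
exp((3/2)Δ) f = 8x^3 + (116/3)x^2 + (290/3)x + 201/2


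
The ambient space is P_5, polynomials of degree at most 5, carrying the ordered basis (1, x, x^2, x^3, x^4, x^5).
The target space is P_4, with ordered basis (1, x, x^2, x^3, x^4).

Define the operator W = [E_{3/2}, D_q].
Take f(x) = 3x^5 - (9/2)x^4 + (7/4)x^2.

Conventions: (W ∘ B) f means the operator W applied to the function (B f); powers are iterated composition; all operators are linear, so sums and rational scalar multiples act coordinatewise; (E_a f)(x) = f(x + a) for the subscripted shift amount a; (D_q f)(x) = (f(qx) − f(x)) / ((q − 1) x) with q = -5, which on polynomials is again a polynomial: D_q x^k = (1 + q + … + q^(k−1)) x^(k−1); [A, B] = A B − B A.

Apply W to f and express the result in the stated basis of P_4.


D_q f = 1563x^4 + 468x^3 - 7x
E_{3/2} D_q f = 1563x^4 + 9846x^3 + (46413/2)x^2 + (48505/2)x + 151707/16
E_{3/2} f = 3x^5 + 18x^4 + (81/2)x^3 + (169/4)x^2 + (327/16)x + 63/16
D_q E_{3/2} f = 1563x^4 - 1872x^3 + (1701/2)x^2 - 169x + 327/16
[E_{3/2}, D_q] f = 11718x^3 + 22356x^2 + (48843/2)x + 37845/4

the image equals g(x) = 11718x^3 + 22356x^2 + (48843/2)x + 37845/4


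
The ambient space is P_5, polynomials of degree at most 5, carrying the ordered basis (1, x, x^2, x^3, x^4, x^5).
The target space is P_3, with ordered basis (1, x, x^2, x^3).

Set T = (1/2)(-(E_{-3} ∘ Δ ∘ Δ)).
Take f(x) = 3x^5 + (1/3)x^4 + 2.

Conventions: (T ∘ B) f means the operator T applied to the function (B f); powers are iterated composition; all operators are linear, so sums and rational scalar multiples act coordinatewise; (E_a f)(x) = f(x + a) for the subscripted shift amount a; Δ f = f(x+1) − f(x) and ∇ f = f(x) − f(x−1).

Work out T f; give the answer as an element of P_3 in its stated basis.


Δ f = 15x^4 + (94/3)x^3 + 32x^2 + (49/3)x + 10/3
Δ Δ f = 60x^3 + 184x^2 + 218x + 284/3
E_{-3} Δ Δ f = 60x^3 - 356x^2 + 734x - 1570/3
(-(E_{-3} ∘ Δ ∘ Δ)) f = -60x^3 + 356x^2 - 734x + 1570/3
((1/2)(-(E_{-3} ∘ Δ ∘ Δ))) f = -30x^3 + 178x^2 - 367x + 785/3

g(x) = -30x^3 + 178x^2 - 367x + 785/3


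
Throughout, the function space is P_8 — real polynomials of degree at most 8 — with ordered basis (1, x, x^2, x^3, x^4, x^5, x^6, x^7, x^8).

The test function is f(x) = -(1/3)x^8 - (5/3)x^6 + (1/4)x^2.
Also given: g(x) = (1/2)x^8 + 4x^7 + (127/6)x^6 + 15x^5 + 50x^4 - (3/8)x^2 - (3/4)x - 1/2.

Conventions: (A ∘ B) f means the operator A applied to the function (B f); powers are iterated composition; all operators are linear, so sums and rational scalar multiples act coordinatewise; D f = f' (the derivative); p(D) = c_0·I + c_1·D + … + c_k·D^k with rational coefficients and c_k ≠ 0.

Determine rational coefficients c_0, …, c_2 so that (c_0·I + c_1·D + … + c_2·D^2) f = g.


D^0 f = -(1/3)x^8 - (5/3)x^6 + (1/4)x^2
D^1 f = -(8/3)x^7 - 10x^5 + (1/2)x
D^2 f = -(56/3)x^6 - 50x^4 + 1/2
matching coefficients of g against c_0 f + c_1 Df + … from the top degree down determines the c_i
solution: c_0 = -3/2, c_1 = -3/2, c_2 = -1

p(D) = -(3/2)·I − (3/2)·D − D^2, i.e. c_0 = -3/2, c_1 = -3/2, c_2 = -1


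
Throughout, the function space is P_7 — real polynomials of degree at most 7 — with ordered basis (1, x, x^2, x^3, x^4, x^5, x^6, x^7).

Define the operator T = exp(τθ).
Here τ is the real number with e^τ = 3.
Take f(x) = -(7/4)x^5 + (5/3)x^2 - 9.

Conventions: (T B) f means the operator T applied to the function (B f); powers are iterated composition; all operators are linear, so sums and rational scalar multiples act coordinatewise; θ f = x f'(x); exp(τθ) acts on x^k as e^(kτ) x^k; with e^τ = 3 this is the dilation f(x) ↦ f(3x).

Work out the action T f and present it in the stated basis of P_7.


exp(τθ) x^k = e^(kτ) x^k; with e^τ = 3 this sends x^k to 3^k x^k
x^2 ↦ 9 x^2
x^5 ↦ 243 x^5
applying this coordinatewise to f: exp(τθ) f = -(1701/4)x^5 + 15x^2 - 9

the image equals g(x) = -(1701/4)x^5 + 15x^2 - 9


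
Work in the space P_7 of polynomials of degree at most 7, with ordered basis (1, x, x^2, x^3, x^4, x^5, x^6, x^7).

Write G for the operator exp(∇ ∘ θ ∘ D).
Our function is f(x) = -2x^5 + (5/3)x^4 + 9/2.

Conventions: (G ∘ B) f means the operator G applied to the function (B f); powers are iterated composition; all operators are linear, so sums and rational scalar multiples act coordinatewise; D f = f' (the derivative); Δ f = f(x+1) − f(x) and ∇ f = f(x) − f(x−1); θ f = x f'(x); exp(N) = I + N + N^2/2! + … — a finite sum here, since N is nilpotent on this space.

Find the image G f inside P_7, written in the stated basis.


order-1 term: -160x^3 + 300x^2 - 220x + 60
order-2 term: -960x + 780
the series for exp(∇ ∘ θ ∘ D) f terminates at order 2
exp(∇ ∘ θ ∘ D) f = -2x^5 + (5/3)x^4 - 160x^3 + 300x^2 - 1180x + 1689/2

the result is g(x) = -2x^5 + (5/3)x^4 - 160x^3 + 300x^2 - 1180x + 1689/2


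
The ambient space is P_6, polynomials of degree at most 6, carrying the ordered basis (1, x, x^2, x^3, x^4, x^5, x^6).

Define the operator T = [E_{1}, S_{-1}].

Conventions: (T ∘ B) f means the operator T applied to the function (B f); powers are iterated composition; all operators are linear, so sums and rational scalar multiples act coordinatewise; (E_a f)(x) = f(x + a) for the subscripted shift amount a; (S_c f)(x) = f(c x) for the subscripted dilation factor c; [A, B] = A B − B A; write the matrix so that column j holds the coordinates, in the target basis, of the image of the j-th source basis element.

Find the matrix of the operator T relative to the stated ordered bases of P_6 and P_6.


the matrix is [[0, -2, 0, -2, 0, -2, 0]; [0, 0, 4, 0, 8, 0, 12]; [0, 0, 0, -6, 0, -20, 0]; [0, 0, 0, 0, 8, 0, 40]; [0, 0, 0, 0, 0, -10, 0]; [0, 0, 0, 0, 0, 0, 12]; [0, 0, 0, 0, 0, 0, 0]] (rows listed top to bottom)

image of 1: 0
image of x: -2
image of x^2: 4x
image of x^3: -6x^2 - 2
image of x^4: 8x^3 + 8x
image of x^5: -10x^4 - 20x^2 - 2
image of x^6: 12x^5 + 40x^3 + 12x
each image's coordinates form column j of the matrix


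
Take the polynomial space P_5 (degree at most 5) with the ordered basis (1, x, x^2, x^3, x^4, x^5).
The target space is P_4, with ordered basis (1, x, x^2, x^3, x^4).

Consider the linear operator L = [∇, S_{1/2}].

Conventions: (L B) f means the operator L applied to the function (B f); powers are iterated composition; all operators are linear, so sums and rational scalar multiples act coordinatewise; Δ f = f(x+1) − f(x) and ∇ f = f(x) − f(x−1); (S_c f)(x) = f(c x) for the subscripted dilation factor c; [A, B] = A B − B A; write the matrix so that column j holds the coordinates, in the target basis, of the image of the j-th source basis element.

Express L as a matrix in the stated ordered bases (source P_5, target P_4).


image of 1: 0
image of x: -1/2
image of x^2: -(1/2)x + 3/4
image of x^3: -(3/8)x^2 + (9/8)x - 7/8
image of x^4: -(1/4)x^3 + (9/8)x^2 - (7/4)x + 15/16
image of x^5: -(5/32)x^4 + (15/16)x^3 - (35/16)x^2 + (75/32)x - 31/32
each image's coordinates form column j of the matrix

the matrix is [[0, -1/2, 3/4, -7/8, 15/16, -31/32]; [0, 0, -1/2, 9/8, -7/4, 75/32]; [0, 0, 0, -3/8, 9/8, -35/16]; [0, 0, 0, 0, -1/4, 15/16]; [0, 0, 0, 0, 0, -5/32]] (rows listed top to bottom)


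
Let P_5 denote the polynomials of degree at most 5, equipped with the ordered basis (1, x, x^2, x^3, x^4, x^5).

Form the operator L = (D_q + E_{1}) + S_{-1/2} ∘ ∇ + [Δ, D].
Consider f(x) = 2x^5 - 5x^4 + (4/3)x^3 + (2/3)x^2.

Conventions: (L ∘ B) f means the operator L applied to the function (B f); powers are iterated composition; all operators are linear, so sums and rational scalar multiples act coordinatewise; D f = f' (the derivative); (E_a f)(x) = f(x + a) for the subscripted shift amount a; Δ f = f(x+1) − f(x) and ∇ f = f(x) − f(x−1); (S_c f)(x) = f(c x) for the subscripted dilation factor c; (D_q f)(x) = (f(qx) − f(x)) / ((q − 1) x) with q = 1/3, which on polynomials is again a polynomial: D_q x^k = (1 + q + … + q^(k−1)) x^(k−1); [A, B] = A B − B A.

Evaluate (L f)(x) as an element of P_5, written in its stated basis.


D_q f = (242/81)x^4 - (200/27)x^3 + (52/27)x^2 + (8/9)x
E_{1} f = 2x^5 + 5x^4 + (4/3)x^3 - (16/3)x^2 - (14/3)x - 1
(D_q + E_{1}) f = 2x^5 + (647/81)x^4 - (164/27)x^3 - (92/27)x^2 - (34/9)x - 1
∇ f = 10x^4 - 40x^3 + 54x^2 - (98/3)x + 23/3
S_{-1/2} ∇ f = (5/8)x^4 + 5x^3 + (27/2)x^2 + (49/3)x + 23/3
D f = 10x^4 - 20x^3 + 4x^2 + (4/3)x
Δ D f = 40x^3 - 12x - 14/3
Δ f = 10x^4 - 6x^2 - (14/3)x - 1
D Δ f = 40x^3 - 12x - 14/3
[Δ, D] f = 0
((D_q + E_{1}) + S_{-1/2} ∘ ∇ + [Δ, D]) f = 2x^5 + (5581/648)x^4 - (29/27)x^3 + (545/54)x^2 + (113/9)x + 20/3

the image equals g(x) = 2x^5 + (5581/648)x^4 - (29/27)x^3 + (545/54)x^2 + (113/9)x + 20/3


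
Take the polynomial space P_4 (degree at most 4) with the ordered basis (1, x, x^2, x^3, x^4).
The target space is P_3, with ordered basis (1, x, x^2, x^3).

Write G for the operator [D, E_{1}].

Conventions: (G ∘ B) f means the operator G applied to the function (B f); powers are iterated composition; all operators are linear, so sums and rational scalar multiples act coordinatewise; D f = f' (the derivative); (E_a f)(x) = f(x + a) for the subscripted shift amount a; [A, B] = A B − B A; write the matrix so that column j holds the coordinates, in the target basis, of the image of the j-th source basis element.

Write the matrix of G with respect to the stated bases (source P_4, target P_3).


the matrix is [[0, 0, 0, 0, 0]; [0, 0, 0, 0, 0]; [0, 0, 0, 0, 0]; [0, 0, 0, 0, 0]] (rows listed top to bottom)

image of 1: 0
image of x: 0
image of x^2: 0
image of x^3: 0
image of x^4: 0
each image's coordinates form column j of the matrix


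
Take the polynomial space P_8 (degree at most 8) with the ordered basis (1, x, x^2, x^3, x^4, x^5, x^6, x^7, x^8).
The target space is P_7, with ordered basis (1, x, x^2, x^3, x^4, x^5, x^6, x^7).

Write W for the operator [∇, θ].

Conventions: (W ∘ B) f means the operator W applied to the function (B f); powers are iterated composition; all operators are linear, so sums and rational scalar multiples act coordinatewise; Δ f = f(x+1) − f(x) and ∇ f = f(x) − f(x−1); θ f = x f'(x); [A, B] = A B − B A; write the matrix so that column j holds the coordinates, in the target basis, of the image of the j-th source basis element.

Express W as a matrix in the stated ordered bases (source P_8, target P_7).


image of 1: 0
image of x: 1
image of x^2: 2x - 2
image of x^3: 3x^2 - 6x + 3
image of x^4: 4x^3 - 12x^2 + 12x - 4
image of x^5: 5x^4 - 20x^3 + 30x^2 - 20x + 5
image of x^6: 6x^5 - 30x^4 + 60x^3 - 60x^2 + 30x - 6
image of x^7: 7x^6 - 42x^5 + 105x^4 - 140x^3 + 105x^2 - 42x + 7
image of x^8: 8x^7 - 56x^6 + 168x^5 - 280x^4 + 280x^3 - 168x^2 + 56x - 8
each image's coordinates form column j of the matrix

the matrix is [[0, 1, -2, 3, -4, 5, -6, 7, -8]; [0, 0, 2, -6, 12, -20, 30, -42, 56]; [0, 0, 0, 3, -12, 30, -60, 105, -168]; [0, 0, 0, 0, 4, -20, 60, -140, 280]; [0, 0, 0, 0, 0, 5, -30, 105, -280]; [0, 0, 0, 0, 0, 0, 6, -42, 168]; [0, 0, 0, 0, 0, 0, 0, 7, -56]; [0, 0, 0, 0, 0, 0, 0, 0, 8]] (rows listed top to bottom)


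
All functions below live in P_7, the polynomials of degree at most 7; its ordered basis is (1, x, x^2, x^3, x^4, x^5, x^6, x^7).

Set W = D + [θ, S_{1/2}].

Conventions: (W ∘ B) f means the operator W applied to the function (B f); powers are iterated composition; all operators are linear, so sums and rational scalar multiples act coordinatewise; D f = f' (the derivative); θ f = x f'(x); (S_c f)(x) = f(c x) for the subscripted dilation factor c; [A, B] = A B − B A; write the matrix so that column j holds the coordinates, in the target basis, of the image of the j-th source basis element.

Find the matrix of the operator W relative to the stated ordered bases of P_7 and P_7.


the matrix is [[0, 1, 0, 0, 0, 0, 0, 0]; [0, 0, 2, 0, 0, 0, 0, 0]; [0, 0, 0, 3, 0, 0, 0, 0]; [0, 0, 0, 0, 4, 0, 0, 0]; [0, 0, 0, 0, 0, 5, 0, 0]; [0, 0, 0, 0, 0, 0, 6, 0]; [0, 0, 0, 0, 0, 0, 0, 7]; [0, 0, 0, 0, 0, 0, 0, 0]] (rows listed top to bottom)

image of 1: 0
image of x: 1
image of x^2: 2x
image of x^3: 3x^2
image of x^4: 4x^3
image of x^5: 5x^4
image of x^6: 6x^5
image of x^7: 7x^6
each image's coordinates form column j of the matrix
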